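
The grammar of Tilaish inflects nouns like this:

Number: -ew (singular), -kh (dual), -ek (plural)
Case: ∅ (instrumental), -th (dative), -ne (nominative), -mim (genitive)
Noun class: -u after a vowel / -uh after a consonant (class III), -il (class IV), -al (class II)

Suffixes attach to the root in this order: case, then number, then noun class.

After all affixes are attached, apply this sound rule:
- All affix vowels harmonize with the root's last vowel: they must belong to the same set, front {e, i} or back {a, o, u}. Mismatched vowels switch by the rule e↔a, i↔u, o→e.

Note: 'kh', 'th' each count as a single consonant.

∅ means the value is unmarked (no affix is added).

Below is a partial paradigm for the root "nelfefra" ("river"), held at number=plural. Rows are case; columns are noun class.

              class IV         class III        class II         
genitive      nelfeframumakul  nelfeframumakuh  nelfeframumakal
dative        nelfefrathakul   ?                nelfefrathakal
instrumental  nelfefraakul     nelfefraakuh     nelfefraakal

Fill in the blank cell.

nelfefrathakuh

Attach case dative -th → nelfefrath.
Attach number plural -ek → nelfefrathek.
Attach noun class class III -uh (after consonant 'k') → nelfefrathekuh.
Apply vowel harmony: nelfefrathekuh → nelfefrathakuh.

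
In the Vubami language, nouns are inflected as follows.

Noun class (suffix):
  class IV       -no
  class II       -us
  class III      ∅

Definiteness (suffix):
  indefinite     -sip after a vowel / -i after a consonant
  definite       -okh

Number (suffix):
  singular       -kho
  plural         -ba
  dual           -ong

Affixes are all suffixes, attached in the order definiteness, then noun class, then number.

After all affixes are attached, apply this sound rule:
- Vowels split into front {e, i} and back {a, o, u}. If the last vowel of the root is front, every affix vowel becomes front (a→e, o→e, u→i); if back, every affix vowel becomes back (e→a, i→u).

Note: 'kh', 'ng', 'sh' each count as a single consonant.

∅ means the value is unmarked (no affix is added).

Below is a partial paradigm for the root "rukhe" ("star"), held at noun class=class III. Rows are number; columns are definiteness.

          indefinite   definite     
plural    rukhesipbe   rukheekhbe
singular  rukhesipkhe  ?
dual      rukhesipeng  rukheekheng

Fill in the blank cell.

Attach definiteness definite -okh → rukheokh.
noun class = class III: zero marking, form stays rukheokh.
Attach number singular -kho → rukheokhkho.
Apply vowel harmony: rukheokhkho → rukheekhkhe.

rukheekhkhe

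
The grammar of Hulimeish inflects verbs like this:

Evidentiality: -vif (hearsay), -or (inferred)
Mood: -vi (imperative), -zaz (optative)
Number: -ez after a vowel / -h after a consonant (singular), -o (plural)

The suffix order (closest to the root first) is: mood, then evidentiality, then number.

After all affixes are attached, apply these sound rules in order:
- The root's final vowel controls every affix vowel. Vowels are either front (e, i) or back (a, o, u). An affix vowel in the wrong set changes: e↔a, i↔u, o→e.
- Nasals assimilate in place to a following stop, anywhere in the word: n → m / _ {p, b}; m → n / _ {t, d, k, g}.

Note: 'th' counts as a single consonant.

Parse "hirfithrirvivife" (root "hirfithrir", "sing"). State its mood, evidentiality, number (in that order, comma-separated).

imperative, hearsay, plural

Segment: hirfithrir-vi-vif-o.
mood: -vi → imperative.
evidentiality: -vif → hearsay.
number: -o → plural.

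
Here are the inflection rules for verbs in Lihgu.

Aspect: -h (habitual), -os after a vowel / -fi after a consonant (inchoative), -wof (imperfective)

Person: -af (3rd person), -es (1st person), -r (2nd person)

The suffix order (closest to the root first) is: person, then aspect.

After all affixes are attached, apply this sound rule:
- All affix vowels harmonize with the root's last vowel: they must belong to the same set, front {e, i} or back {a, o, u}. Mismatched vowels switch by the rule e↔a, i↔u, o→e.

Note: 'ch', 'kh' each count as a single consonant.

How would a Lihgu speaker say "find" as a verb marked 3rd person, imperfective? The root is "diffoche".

diffocheefwef

Attach person 3rd person -af → diffocheaf.
Attach aspect imperfective -wof → diffocheafwof.
Apply vowel harmony: diffocheafwof → diffocheefwef.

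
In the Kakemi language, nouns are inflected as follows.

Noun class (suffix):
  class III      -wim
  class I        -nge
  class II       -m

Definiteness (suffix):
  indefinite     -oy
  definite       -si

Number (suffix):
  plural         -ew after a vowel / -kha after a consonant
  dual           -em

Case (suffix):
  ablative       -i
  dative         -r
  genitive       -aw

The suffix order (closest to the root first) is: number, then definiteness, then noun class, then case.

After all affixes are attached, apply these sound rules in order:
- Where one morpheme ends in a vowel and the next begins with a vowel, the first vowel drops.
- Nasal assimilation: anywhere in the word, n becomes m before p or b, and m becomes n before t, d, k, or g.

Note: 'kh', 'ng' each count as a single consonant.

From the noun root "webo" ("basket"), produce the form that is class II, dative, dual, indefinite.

webemoymr

Attach number dual -em → weboem.
Attach definiteness indefinite -oy → weboemoy.
Attach noun class class II -m → weboemoym.
Attach case dative -r → weboemoymr.
Apply vowel deletion: weboemoymr → webemoymr.
Nasal assimilation: no change.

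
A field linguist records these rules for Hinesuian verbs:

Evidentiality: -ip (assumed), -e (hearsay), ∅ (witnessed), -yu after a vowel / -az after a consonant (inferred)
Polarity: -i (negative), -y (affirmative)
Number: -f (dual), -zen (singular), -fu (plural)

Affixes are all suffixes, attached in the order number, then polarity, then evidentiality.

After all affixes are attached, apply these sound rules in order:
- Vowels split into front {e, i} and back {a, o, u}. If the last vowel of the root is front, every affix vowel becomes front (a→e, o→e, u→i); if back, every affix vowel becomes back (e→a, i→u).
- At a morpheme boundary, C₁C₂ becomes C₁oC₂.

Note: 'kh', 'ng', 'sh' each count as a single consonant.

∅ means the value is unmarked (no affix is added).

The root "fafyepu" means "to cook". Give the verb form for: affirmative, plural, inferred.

fafyepufuyaz

Attach number plural -fu → fafyepufu.
Attach polarity affirmative -y → fafyepufuy.
Attach evidentiality inferred -az (after consonant 'y') → fafyepufuyaz.
Vowel harmony: no change.
Epenthesis: no change.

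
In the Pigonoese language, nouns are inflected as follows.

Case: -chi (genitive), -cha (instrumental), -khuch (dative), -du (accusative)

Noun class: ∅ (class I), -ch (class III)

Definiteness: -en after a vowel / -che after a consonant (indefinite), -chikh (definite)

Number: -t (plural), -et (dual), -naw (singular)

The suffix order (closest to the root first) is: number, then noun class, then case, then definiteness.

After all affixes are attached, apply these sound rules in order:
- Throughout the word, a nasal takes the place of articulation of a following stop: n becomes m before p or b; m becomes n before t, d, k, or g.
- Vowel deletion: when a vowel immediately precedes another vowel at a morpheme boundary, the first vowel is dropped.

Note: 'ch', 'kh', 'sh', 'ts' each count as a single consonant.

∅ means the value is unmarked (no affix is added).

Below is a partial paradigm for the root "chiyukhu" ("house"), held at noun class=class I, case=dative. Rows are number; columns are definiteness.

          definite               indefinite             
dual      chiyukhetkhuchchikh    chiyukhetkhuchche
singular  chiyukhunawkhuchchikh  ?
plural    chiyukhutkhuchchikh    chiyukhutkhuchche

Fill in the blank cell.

Attach number singular -naw → chiyukhunaw.
noun class = class I: zero marking, form stays chiyukhunaw.
Attach case dative -khuch → chiyukhunawkhuch.
Attach definiteness indefinite -che (after consonant 'ch') → chiyukhunawkhuchche.
Nasal assimilation: no change.
Vowel deletion: no change.

chiyukhunawkhuchche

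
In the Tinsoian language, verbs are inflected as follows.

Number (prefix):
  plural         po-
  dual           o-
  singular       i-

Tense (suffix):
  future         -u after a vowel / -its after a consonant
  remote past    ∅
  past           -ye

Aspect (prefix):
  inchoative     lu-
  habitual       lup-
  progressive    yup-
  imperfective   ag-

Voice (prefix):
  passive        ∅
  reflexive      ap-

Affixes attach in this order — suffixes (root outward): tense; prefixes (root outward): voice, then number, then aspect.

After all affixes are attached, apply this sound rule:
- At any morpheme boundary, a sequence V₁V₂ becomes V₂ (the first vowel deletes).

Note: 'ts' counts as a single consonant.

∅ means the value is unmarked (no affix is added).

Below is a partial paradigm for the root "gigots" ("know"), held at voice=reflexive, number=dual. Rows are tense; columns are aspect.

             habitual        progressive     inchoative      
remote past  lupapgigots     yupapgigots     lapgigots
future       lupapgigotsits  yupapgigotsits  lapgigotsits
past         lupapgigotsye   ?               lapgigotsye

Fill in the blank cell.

Attach voice reflexive ap- → apgigots.
Attach number dual o- → oapgigots.
Attach tense past -ye → oapgigotsye.
Attach aspect progressive yup- → yupoapgigotsye.
Apply vowel deletion: yupoapgigotsye → yupapgigotsye.

yupapgigotsye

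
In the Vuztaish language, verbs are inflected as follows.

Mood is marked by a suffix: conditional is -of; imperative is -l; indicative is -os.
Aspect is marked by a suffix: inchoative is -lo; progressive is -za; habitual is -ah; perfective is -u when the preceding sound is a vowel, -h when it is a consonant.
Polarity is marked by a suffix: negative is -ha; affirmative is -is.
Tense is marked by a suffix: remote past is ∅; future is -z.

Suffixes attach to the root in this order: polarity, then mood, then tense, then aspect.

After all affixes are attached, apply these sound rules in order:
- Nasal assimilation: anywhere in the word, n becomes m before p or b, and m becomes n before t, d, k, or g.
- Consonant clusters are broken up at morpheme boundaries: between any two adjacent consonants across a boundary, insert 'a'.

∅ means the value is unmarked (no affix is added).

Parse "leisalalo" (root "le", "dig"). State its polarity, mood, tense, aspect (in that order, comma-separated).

affirmative, imperative, remote past, inchoative

Segment: le-is-l-lo.
polarity: -is → affirmative.
mood: -l → imperative.
tense: ∅ → remote past.
aspect: -lo → inchoative.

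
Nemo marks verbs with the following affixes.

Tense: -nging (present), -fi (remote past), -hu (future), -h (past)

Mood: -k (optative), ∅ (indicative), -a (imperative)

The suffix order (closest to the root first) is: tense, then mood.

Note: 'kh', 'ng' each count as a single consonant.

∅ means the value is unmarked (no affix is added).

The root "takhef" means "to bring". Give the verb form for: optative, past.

takhefhk

Attach tense past -h → takhefh.
Attach mood optative -k → takhefhk.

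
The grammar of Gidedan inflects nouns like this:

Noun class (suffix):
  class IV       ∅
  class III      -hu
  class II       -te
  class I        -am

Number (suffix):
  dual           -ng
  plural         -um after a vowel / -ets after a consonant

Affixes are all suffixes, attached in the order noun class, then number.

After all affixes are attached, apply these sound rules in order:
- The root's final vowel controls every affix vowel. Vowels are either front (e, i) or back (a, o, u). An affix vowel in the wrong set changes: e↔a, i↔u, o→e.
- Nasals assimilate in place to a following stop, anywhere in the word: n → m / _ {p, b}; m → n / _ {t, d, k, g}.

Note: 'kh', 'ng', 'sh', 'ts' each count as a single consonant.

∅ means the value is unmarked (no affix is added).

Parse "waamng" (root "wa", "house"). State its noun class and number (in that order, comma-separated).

Segment: wa-am-ng.
noun class: -am → class I.
number: -ng → dual.

class I, dual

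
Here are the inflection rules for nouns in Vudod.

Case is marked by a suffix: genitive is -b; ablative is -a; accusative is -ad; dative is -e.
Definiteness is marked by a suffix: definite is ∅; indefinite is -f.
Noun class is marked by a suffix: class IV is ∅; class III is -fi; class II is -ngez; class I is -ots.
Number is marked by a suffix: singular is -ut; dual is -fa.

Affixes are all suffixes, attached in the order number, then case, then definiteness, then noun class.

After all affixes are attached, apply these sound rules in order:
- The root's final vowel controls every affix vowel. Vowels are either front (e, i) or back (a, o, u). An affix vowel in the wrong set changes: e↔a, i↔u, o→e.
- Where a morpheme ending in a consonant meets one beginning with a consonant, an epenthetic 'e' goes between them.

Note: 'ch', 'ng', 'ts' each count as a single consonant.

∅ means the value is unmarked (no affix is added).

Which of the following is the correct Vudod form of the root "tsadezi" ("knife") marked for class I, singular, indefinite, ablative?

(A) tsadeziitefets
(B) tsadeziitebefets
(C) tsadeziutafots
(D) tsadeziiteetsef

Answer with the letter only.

A

Attach number singular -ut → tsadeziut.
Attach case ablative -a → tsadeziuta.
Attach definiteness indefinite -f → tsadeziutaf.
Attach noun class class I -ots → tsadeziutafots.
Apply vowel harmony: tsadeziutafots → tsadeziitefets.
Epenthesis: no change.
So the correct form is tsadeziitefets, option (A).
(D) tsadeziiteetsef is wrong: it has the affixes in the wrong order.
(B) tsadeziitebefets is wrong: it uses genitive instead of ablative for case.
(C) tsadeziutafots is wrong: it fails to apply the sound rule(s).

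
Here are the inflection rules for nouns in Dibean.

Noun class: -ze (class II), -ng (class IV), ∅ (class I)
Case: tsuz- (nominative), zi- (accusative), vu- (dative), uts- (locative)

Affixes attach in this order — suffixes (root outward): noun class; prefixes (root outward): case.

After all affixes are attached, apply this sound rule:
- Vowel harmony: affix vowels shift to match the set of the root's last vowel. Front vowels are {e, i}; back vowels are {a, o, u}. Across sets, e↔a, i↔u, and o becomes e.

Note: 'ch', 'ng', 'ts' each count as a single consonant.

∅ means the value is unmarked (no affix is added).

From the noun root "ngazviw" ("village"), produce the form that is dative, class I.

Attach case dative vu- → vungazviw.
noun class = class I: zero marking, form stays vungazviw.
Apply vowel harmony: vungazviw → vingazviw.

vingazviw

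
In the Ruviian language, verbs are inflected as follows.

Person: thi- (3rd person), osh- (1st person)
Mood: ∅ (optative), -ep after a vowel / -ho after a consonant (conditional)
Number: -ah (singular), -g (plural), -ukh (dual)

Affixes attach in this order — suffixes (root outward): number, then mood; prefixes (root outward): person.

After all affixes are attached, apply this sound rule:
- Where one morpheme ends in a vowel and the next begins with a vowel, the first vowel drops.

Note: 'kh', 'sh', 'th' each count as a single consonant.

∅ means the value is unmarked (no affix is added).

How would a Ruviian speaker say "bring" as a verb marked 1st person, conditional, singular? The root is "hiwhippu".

Attach number singular -ah → hiwhippuah.
Attach person 1st person osh- → oshhiwhippuah.
Attach mood conditional -ho (after consonant 'h') → oshhiwhippuahho.
Apply vowel deletion: oshhiwhippuahho → oshhiwhippahho.

oshhiwhippahho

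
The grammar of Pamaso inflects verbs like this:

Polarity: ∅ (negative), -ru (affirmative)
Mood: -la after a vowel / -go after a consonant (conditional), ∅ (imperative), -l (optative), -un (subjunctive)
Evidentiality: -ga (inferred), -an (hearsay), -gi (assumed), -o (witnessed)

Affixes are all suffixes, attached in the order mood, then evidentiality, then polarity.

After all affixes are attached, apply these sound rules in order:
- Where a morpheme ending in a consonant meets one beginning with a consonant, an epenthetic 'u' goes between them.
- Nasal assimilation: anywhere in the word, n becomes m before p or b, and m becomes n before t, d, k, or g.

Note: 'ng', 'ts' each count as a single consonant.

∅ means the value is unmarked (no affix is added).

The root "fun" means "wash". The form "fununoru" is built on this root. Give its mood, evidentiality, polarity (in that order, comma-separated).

subjunctive, witnessed, affirmative

Segment: fun-un-o-ru.
mood: -un → subjunctive.
evidentiality: -o → witnessed.
polarity: -ru → affirmative.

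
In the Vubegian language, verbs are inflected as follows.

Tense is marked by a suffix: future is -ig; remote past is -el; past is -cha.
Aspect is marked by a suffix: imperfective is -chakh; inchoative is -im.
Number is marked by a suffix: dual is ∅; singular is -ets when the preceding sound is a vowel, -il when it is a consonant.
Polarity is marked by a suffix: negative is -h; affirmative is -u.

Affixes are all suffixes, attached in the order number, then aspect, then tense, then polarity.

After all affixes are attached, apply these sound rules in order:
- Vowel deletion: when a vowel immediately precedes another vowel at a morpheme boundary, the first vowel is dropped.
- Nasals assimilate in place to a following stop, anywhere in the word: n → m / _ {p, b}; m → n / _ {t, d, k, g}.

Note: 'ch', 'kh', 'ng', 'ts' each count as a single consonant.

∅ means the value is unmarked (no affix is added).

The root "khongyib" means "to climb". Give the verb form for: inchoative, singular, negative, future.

khongyibilimigh

Attach number singular -il (after consonant 'b') → khongyibil.
Attach aspect inchoative -im → khongyibilim.
Attach tense future -ig → khongyibilimig.
Attach polarity negative -h → khongyibilimigh.
Vowel deletion: no change.
Nasal assimilation: no change.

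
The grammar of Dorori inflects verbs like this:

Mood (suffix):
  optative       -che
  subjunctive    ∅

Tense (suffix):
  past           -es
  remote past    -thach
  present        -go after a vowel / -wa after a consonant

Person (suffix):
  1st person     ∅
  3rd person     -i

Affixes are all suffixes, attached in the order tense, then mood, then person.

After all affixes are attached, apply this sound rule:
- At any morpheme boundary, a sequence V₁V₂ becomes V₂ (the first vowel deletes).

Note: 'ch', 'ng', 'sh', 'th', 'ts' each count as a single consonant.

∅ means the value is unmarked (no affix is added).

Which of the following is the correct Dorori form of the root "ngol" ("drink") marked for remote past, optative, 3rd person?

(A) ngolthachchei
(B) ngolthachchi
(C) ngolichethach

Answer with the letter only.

B

Attach tense remote past -thach → ngolthach.
Attach mood optative -che → ngolthachche.
Attach person 3rd person -i → ngolthachchei.
Apply vowel deletion: ngolthachchei → ngolthachchi.
So the correct form is ngolthachchi, option (B).
(A) ngolthachchei is wrong: it fails to apply the sound rule(s).
(C) ngolichethach is wrong: it has the affixes in the wrong order.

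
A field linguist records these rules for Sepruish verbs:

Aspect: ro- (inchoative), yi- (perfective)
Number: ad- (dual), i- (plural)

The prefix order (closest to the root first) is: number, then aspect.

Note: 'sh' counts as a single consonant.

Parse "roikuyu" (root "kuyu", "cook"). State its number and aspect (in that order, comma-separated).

Segment: ro-i-kuyu.
number: i- → plural.
aspect: ro- → inchoative.

plural, inchoative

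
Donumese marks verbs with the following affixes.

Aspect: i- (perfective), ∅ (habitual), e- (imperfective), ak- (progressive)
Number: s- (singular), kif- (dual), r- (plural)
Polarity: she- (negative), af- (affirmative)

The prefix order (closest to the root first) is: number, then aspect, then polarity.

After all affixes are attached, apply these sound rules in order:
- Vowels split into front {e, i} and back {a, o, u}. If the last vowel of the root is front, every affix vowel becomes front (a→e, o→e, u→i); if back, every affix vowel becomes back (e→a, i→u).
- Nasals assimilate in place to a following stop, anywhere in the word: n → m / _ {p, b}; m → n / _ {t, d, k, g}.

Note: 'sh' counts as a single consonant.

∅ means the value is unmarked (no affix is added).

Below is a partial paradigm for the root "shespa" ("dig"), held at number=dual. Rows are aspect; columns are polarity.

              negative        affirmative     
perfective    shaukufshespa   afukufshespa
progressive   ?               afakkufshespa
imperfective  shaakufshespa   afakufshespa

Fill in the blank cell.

Attach number dual kif- → kifshespa.
Attach aspect progressive ak- → akkifshespa.
Attach polarity negative she- → sheakkifshespa.
Apply vowel harmony: sheakkifshespa → shaakkufshespa.
Nasal assimilation: no change.

shaakkufshespa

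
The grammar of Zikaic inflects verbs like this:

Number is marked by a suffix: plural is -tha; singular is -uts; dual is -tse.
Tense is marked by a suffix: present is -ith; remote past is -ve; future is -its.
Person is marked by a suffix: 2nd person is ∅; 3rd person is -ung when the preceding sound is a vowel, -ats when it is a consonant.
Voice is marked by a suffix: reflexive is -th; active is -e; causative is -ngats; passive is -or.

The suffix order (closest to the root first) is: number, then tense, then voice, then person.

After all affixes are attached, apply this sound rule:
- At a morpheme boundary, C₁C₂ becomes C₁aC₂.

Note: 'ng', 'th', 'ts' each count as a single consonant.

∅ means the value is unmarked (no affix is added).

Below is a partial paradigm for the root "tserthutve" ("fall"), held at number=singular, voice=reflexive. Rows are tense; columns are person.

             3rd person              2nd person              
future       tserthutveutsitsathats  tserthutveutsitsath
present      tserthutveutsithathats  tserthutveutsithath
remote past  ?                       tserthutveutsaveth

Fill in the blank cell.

Attach number singular -uts → tserthutveuts.
Attach tense remote past -ve → tserthutveutsve.
Attach voice reflexive -th → tserthutveutsveth.
Attach person 3rd person -ats (after consonant 'th') → tserthutveutsvethats.
Apply epenthesis: tserthutveutsvethats → tserthutveutsavethats.

tserthutveutsavethats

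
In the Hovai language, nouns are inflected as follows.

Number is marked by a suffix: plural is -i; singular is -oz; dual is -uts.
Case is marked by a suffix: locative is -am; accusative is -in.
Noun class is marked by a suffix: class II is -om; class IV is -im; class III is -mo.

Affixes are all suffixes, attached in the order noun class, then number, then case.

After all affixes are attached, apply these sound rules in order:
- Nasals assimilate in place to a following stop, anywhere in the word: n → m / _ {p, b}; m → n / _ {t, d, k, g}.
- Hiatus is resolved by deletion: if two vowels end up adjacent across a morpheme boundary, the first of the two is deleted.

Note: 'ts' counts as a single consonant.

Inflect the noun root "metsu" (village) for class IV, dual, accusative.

metsimutsin

Attach noun class class IV -im → metsuim.
Attach number dual -uts → metsuimuts.
Attach case accusative -in → metsuimutsin.
Nasal assimilation: no change.
Apply vowel deletion: metsuimutsin → metsimutsin.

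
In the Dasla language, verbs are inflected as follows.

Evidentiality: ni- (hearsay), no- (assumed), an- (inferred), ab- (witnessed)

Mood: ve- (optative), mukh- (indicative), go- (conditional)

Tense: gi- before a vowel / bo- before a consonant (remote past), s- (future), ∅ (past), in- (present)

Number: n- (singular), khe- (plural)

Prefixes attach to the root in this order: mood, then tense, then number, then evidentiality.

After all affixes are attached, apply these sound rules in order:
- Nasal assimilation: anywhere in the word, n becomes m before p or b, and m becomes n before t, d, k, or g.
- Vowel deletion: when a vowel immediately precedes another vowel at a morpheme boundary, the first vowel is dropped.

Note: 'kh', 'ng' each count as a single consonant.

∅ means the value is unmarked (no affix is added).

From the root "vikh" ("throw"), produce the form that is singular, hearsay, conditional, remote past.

nimbogovikh

Attach mood conditional go- → govikh.
Attach tense remote past bo- (before consonant 'g') → bogovikh.
Attach number singular n- → nbogovikh.
Attach evidentiality hearsay ni- → ninbogovikh.
Apply nasal assimilation: ninbogovikh → nimbogovikh.
Vowel deletion: no change.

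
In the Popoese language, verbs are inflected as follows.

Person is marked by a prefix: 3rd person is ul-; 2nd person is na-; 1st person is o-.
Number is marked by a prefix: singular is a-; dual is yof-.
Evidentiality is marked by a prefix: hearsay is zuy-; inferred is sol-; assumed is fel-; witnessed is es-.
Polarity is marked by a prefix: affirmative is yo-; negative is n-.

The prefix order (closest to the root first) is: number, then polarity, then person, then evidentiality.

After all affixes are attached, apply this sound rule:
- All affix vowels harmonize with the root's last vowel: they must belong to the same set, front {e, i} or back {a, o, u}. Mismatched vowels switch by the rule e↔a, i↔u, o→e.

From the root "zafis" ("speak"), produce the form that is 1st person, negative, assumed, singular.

felenezafis

Attach number singular a- → azafis.
Attach polarity negative n- → nazafis.
Attach person 1st person o- → onazafis.
Attach evidentiality assumed fel- → felonazafis.
Apply vowel harmony: felonazafis → felenezafis.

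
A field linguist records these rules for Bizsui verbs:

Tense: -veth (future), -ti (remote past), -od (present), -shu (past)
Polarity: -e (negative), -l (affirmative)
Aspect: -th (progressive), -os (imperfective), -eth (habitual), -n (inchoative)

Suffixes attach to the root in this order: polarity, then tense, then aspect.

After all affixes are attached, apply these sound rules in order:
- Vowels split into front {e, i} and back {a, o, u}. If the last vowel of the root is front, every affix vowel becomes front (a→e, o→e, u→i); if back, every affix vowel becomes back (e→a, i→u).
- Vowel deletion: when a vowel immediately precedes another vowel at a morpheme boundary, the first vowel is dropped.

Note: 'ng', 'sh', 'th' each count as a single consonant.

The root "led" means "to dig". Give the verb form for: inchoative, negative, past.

Attach polarity negative -e → lede.
Attach tense past -shu → ledeshu.
Attach aspect inchoative -n → ledeshun.
Apply vowel harmony: ledeshun → ledeshin.
Vowel deletion: no change.

ledeshin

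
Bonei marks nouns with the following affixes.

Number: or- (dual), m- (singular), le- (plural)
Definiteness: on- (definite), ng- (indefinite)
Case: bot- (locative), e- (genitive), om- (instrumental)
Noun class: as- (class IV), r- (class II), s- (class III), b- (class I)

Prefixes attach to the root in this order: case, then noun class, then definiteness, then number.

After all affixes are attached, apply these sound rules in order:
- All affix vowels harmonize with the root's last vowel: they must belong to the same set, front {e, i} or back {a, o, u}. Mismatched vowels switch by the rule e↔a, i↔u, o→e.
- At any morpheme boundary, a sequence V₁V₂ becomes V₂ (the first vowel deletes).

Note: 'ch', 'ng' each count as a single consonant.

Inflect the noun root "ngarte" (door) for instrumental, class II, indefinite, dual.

erngremngarte

Attach case instrumental om- → omngarte.
Attach noun class class II r- → romngarte.
Attach definiteness indefinite ng- → ngromngarte.
Attach number dual or- → orngromngarte.
Apply vowel harmony: orngromngarte → erngremngarte.
Vowel deletion: no change.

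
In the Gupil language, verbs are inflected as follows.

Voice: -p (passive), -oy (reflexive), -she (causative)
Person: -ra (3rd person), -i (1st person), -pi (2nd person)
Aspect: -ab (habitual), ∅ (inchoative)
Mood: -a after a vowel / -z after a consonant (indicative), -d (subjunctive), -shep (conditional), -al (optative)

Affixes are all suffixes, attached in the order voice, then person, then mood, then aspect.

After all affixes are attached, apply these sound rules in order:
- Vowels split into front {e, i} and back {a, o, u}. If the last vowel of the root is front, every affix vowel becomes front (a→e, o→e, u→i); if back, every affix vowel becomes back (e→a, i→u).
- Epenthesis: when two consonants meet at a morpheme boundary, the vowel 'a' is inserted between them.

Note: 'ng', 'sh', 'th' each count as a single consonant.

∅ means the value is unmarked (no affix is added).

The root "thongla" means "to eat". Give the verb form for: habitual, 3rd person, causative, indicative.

thonglasharaaab

Attach voice causative -she → thonglashe.
Attach person 3rd person -ra → thonglashera.
Attach mood indicative -a (after vowel 'a') → thonglasheraa.
Attach aspect habitual -ab → thonglasheraaab.
Apply vowel harmony: thonglasheraaab → thonglasharaaab.
Epenthesis: no change.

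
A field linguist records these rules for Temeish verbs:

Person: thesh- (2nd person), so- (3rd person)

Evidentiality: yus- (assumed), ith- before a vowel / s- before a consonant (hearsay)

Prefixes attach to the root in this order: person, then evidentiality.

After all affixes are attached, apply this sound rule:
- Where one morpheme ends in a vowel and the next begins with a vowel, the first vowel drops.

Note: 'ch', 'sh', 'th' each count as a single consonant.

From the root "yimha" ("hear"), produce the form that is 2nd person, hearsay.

stheshyimha

Attach person 2nd person thesh- → theshyimha.
Attach evidentiality hearsay s- (before consonant 'th') → stheshyimha.
Vowel deletion: no change.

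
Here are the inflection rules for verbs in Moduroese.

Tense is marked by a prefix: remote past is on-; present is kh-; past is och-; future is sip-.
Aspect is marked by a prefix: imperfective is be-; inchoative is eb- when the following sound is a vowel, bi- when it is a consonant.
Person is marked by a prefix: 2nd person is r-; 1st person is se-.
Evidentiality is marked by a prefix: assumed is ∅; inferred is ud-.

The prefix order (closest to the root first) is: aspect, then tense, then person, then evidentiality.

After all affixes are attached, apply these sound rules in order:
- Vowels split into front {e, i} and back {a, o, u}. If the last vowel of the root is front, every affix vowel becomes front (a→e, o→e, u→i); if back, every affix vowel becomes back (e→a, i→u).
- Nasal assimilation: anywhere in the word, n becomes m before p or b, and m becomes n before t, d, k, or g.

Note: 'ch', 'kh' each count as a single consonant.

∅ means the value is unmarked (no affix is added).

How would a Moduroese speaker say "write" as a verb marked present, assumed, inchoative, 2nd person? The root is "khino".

Attach aspect inchoative bi- (before consonant 'kh') → bikhino.
Attach tense present kh- → khbikhino.
Attach person 2nd person r- → rkhbikhino.
evidentiality = assumed: zero marking, form stays rkhbikhino.
Apply vowel harmony: rkhbikhino → rkhbukhino.
Nasal assimilation: no change.

rkhbukhino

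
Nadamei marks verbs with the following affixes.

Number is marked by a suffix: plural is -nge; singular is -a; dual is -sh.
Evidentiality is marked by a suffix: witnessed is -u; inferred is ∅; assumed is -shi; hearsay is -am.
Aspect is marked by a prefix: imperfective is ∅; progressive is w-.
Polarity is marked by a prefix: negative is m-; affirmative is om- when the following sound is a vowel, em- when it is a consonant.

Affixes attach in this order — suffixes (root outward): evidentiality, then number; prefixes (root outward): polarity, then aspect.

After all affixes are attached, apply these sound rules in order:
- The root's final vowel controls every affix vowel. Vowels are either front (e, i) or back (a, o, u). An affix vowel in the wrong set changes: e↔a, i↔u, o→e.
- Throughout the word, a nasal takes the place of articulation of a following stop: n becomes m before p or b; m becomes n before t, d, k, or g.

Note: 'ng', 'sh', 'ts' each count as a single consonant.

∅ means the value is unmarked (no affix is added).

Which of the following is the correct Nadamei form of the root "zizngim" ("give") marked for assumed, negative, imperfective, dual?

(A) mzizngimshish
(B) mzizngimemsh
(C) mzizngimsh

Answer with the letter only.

A

Attach evidentiality assumed -shi → zizngimshi.
Attach polarity negative m- → mzizngimshi.
Attach number dual -sh → mzizngimshish.
aspect = imperfective: zero marking, form stays mzizngimshish.
Vowel harmony: no change.
Nasal assimilation: no change.
So the correct form is mzizngimshish, option (A).
(B) mzizngimemsh is wrong: it uses hearsay instead of assumed for evidentiality.
(C) mzizngimsh is wrong: it uses inferred instead of assumed for evidentiality.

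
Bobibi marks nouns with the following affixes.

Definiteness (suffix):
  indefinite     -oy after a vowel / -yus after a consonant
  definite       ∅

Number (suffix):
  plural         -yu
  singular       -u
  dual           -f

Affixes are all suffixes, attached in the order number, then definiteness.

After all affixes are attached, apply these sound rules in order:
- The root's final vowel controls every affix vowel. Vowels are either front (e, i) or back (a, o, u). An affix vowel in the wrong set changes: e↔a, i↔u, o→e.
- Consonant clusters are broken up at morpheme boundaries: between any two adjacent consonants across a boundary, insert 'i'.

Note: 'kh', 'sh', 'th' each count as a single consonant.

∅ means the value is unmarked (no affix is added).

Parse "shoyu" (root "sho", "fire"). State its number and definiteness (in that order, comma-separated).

Segment: sho-yu.
number: -yu → plural.
definiteness: ∅ → definite.

plural, definite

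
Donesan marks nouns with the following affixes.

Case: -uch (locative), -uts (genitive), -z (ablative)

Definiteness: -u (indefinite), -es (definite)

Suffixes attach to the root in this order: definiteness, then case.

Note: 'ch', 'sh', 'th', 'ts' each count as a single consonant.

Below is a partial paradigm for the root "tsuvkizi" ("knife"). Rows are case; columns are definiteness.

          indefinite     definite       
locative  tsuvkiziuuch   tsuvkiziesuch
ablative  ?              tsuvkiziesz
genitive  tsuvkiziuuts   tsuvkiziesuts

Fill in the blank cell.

Attach definiteness indefinite -u → tsuvkiziu.
Attach case ablative -z → tsuvkiziuz.

tsuvkiziuz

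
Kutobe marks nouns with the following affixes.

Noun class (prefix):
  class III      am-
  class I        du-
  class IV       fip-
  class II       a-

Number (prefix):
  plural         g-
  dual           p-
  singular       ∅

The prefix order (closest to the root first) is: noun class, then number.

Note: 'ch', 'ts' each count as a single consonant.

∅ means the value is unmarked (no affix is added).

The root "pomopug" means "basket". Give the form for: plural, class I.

Attach noun class class I du- → dupomopug.
Attach number plural g- → gdupomopug.

gdupomopug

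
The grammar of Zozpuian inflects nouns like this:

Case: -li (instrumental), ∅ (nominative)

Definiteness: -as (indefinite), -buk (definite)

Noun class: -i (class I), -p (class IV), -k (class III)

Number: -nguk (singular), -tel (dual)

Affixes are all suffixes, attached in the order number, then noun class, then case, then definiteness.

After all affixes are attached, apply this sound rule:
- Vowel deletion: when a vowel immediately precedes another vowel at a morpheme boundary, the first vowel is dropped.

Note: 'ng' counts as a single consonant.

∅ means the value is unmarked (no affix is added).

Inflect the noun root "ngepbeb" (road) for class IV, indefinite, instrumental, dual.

ngepbebtelplas

Attach number dual -tel → ngepbebtel.
Attach noun class class IV -p → ngepbebtelp.
Attach case instrumental -li → ngepbebtelpli.
Attach definiteness indefinite -as → ngepbebtelplias.
Apply vowel deletion: ngepbebtelplias → ngepbebtelplas.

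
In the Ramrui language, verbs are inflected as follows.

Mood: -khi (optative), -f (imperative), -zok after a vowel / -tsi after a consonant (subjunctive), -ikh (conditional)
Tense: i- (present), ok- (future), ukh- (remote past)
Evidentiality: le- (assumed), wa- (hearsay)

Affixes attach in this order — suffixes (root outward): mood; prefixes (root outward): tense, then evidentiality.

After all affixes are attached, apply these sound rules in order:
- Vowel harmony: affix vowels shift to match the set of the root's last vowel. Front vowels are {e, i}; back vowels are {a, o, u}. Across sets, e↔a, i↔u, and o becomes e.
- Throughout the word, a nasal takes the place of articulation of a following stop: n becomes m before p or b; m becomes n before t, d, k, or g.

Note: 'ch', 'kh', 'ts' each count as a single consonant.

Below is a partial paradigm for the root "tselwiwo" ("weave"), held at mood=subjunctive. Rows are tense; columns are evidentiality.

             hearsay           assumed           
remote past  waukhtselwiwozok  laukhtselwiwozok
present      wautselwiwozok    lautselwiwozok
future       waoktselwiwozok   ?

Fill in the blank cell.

laoktselwiwozok

Attach mood subjunctive -zok (after vowel 'o') → tselwiwozok.
Attach tense future ok- → oktselwiwozok.
Attach evidentiality assumed le- → leoktselwiwozok.
Apply vowel harmony: leoktselwiwozok → laoktselwiwozok.
Nasal assimilation: no change.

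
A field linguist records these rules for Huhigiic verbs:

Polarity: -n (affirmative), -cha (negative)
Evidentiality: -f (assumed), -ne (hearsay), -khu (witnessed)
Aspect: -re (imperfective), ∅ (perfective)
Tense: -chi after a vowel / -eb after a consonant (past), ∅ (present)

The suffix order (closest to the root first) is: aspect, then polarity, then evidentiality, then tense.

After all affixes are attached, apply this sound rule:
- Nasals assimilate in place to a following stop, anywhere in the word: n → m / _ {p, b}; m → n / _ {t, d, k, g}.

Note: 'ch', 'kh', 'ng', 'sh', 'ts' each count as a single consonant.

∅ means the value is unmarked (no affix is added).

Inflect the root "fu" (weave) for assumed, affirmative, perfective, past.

funfeb

aspect = perfective: zero marking, form stays fu.
Attach polarity affirmative -n → fun.
Attach evidentiality assumed -f → funf.
Attach tense past -eb (after consonant 'f') → funfeb.
Nasal assimilation: no change.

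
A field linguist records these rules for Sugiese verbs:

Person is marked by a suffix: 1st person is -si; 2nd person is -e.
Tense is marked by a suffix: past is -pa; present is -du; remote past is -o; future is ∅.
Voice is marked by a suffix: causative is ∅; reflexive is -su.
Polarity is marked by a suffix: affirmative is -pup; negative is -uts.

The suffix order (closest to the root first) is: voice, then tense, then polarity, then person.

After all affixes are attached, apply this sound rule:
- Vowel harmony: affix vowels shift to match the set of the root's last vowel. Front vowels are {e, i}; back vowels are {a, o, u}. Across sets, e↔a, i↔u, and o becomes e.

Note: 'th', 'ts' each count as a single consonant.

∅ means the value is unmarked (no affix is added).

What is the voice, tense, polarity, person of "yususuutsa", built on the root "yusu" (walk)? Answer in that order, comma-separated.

reflexive, future, negative, 2nd person

Segment: yusu-su-uts-e.
voice: -su → reflexive.
tense: ∅ → future.
polarity: -uts → negative.
person: -e → 2nd person.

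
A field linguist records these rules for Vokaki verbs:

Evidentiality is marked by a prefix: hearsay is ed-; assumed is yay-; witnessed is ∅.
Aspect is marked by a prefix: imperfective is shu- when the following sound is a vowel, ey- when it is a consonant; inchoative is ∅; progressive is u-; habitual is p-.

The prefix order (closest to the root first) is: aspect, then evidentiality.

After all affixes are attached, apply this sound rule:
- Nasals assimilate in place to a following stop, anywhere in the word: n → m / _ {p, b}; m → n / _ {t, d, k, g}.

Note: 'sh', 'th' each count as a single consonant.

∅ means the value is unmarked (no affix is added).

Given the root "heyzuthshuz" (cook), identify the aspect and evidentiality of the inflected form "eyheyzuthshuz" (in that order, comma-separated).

Segment: ey-heyzuthshuz.
aspect: shu/ey- → imperfective.
evidentiality: ∅ → witnessed.

imperfective, witnessed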